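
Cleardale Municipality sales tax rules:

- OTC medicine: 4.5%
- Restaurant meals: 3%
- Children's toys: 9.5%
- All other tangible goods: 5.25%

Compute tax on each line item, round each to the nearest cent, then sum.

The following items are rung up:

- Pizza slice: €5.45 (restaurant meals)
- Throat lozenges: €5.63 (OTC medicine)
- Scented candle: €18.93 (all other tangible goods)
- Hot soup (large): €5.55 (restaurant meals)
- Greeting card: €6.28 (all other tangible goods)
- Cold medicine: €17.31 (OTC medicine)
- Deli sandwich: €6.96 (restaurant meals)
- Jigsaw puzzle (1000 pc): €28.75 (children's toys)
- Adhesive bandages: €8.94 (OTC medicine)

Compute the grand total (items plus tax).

Pizza slice €5.45: restaurant meals → 3% → €0.16
Throat lozenges €5.63: OTC medicine → 4.5% → €0.25
Scented candle €18.93: all other tangible goods → 5.25% → €0.99
Hot soup (large) €5.55: restaurant meals → 3% → €0.17
Greeting card €6.28: all other tangible goods → 5.25% → €0.33
Cold medicine €17.31: OTC medicine → 4.5% → €0.78
Deli sandwich €6.96: restaurant meals → 3% → €0.21
Jigsaw puzzle (1000 pc) €28.75: children's toys → 9.5% → €2.73
Adhesive bandages €8.94: OTC medicine → 4.5% → €0.40
Subtotal = €103.80; tax = €6.02; total due = €109.82

€109.82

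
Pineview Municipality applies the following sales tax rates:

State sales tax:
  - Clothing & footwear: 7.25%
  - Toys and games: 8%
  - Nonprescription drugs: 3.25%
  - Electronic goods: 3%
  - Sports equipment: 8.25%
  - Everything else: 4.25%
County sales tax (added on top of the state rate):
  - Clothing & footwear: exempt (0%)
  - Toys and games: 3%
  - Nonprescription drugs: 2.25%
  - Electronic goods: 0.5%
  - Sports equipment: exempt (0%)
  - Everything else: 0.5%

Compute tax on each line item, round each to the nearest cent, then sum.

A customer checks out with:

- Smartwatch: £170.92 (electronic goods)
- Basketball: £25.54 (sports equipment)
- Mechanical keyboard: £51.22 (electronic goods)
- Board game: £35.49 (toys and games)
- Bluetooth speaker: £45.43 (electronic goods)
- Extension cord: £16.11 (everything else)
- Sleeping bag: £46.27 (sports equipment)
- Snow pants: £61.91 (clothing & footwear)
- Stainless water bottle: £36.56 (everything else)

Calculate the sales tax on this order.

£26.19

Smartwatch £170.92: electronic goods → 3% + 0.5% county = 3.5% → £5.98
Basketball £25.54: sports equipment → 8.25% + 0% county = 8.25% → £2.11
Mechanical keyboard £51.22: electronic goods → 3% + 0.5% county = 3.5% → £1.79
Board game £35.49: toys and games → 8% + 3% county = 11% → £3.90
Bluetooth speaker £45.43: electronic goods → 3% + 0.5% county = 3.5% → £1.59
Extension cord £16.11: everything else → 4.25% + 0.5% county = 4.75% → £0.77
Sleeping bag £46.27: sports equipment → 8.25% + 0% county = 8.25% → £3.82
Snow pants £61.91: clothing & footwear → 7.25% + 0% county = 7.25% → £4.49
Stainless water bottle £36.56: everything else → 4.25% + 0.5% county = 4.75% → £1.74
Total tax = £5.98 + £2.11 + £1.79 + £3.90 + £1.59 + £0.77 + £3.82 + £4.49 + £1.74 = £26.19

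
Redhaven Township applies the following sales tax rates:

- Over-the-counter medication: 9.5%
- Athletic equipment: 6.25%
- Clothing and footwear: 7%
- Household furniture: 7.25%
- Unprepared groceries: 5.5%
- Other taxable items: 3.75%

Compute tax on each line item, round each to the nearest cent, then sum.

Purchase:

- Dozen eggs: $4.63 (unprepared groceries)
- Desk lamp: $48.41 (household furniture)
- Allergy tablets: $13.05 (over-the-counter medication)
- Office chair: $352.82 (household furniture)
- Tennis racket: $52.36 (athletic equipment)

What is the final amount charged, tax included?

Dozen eggs $4.63: unprepared groceries → 5.5% → $0.25
Desk lamp $48.41: household furniture → 7.25% → $3.51
Allergy tablets $13.05: over-the-counter medication → 9.5% → $1.24
Office chair $352.82: household furniture → 7.25% → $25.58
Tennis racket $52.36: athletic equipment → 6.25% → $3.27
Subtotal = $471.27; tax = $33.85; total due = $505.12

$505.12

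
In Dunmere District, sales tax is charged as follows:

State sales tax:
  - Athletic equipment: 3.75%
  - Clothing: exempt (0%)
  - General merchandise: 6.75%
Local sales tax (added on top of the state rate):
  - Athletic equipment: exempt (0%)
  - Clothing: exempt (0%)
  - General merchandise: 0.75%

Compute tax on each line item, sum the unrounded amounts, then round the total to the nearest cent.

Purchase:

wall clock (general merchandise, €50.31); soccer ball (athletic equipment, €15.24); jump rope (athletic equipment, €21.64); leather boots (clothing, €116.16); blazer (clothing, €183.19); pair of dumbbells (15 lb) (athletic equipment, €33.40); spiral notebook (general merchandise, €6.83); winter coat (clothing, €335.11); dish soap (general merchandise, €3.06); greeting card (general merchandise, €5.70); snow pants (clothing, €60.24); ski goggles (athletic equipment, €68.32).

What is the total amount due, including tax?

Wall clock €50.31: general merchandise → 6.75% + 0.75% local = 7.5% → €3.77325
Soccer ball €15.24: athletic equipment → 3.75% + 0% local = 3.75% → €0.5715
Jump rope €21.64: athletic equipment → 3.75% + 0% local = 3.75% → €0.8115
Leather boots €116.16: clothing → 0% + 0% local = 0% → €0.00
Blazer €183.19: clothing → 0% + 0% local = 0% → €0.00
Pair of dumbbells (15 lb) €33.40: athletic equipment → 3.75% + 0% local = 3.75% → €1.2525
Spiral notebook €6.83: general merchandise → 6.75% + 0.75% local = 7.5% → €0.51225
Winter coat €335.11: clothing → 0% + 0% local = 0% → €0.00
Dish soap €3.06: general merchandise → 6.75% + 0.75% local = 7.5% → €0.2295
Greeting card €5.70: general merchandise → 6.75% + 0.75% local = 7.5% → €0.4275
Snow pants €60.24: clothing → 0% + 0% local = 0% → €0.00
Ski goggles €68.32: athletic equipment → 3.75% + 0% local = 3.75% → €2.562
Subtotal = €899.20; unrounded tax = €10.14 → €10.14; total due = €909.34

€909.34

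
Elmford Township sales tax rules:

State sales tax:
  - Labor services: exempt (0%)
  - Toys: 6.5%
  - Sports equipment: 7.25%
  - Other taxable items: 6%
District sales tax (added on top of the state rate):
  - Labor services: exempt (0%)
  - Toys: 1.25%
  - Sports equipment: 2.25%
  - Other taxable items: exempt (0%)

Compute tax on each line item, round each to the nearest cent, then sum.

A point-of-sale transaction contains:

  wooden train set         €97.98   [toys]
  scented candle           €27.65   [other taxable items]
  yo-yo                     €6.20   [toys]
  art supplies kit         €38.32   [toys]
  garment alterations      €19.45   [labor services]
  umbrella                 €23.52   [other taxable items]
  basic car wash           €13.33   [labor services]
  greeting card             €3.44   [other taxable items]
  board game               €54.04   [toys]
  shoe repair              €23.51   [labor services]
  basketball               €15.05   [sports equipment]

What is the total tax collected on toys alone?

Wooden train set €97.98: toys → 6.5% + 1.25% district = 7.75% → €7.59
Yo-yo €6.20: toys → 6.5% + 1.25% district = 7.75% → €0.48
Art supplies kit €38.32: toys → 6.5% + 1.25% district = 7.75% → €2.97
Board game €54.04: toys → 6.5% + 1.25% district = 7.75% → €4.19
Tax on toys = €7.59 + €0.48 + €2.97 + €4.19 = €15.23

€15.23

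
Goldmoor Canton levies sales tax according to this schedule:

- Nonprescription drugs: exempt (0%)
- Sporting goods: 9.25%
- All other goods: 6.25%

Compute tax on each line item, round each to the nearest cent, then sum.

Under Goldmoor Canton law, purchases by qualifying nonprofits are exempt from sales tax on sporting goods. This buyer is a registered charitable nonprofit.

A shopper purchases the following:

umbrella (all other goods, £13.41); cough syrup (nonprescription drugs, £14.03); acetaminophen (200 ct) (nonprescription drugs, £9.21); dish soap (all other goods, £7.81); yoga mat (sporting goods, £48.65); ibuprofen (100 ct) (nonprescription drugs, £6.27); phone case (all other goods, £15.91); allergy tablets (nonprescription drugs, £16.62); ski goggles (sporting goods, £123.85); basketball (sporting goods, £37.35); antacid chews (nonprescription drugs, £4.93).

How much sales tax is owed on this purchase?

£2.32

Umbrella £13.41: all other goods → 6.25% → £0.84
Cough syrup £14.03: nonprescription drugs → 0% → £0.00
Acetaminophen (200 ct) £9.21: nonprescription drugs → 0% → £0.00
Dish soap £7.81: all other goods → 6.25% → £0.49
Yoga mat £48.65: sporting goods, buyer-exempt → 0% → £0.00
Ibuprofen (100 ct) £6.27: nonprescription drugs → 0% → £0.00
Phone case £15.91: all other goods → 6.25% → £0.99
Allergy tablets £16.62: nonprescription drugs → 0% → £0.00
Ski goggles £123.85: sporting goods, buyer-exempt → 0% → £0.00
Basketball £37.35: sporting goods, buyer-exempt → 0% → £0.00
Antacid chews £4.93: nonprescription drugs → 0% → £0.00
Total tax = £0.84 + £0.49 + £0.99 = £2.32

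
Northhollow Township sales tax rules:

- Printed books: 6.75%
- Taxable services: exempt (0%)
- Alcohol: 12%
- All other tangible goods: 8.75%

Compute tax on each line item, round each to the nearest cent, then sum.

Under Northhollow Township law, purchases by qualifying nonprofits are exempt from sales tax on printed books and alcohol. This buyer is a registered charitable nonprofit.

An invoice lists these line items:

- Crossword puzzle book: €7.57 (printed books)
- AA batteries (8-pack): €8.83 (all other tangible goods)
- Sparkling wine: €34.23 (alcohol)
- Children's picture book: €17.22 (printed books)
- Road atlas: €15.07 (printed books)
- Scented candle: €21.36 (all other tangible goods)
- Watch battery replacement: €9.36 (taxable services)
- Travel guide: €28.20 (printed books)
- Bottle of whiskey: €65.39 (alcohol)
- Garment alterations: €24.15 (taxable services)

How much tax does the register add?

€2.64

Crossword puzzle book €7.57: printed books, buyer-exempt → 0% → €0.00
AA batteries (8-pack) €8.83: all other tangible goods → 8.75% → €0.77
Sparkling wine €34.23: alcohol, buyer-exempt → 0% → €0.00
Children's picture book €17.22: printed books, buyer-exempt → 0% → €0.00
Road atlas €15.07: printed books, buyer-exempt → 0% → €0.00
Scented candle €21.36: all other tangible goods → 8.75% → €1.87
Watch battery replacement €9.36: taxable services → 0% → €0.00
Travel guide €28.20: printed books, buyer-exempt → 0% → €0.00
Bottle of whiskey €65.39: alcohol, buyer-exempt → 0% → €0.00
Garment alterations €24.15: taxable services → 0% → €0.00
Total tax = €0.77 + €1.87 = €2.64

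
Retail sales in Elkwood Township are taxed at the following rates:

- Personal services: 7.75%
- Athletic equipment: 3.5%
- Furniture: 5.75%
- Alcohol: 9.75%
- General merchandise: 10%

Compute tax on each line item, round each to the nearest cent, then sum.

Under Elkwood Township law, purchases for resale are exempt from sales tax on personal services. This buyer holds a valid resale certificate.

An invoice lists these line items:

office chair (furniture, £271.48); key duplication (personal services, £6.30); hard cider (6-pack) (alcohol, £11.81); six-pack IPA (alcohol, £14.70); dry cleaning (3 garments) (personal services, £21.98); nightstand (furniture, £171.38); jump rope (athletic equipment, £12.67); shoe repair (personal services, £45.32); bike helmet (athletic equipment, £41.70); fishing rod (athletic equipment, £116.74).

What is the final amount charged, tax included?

£748.11

Office chair £271.48: furniture → 5.75% → £15.61
Key duplication £6.30: personal services, buyer-exempt → 0% → £0.00
Hard cider (6-pack) £11.81: alcohol → 9.75% → £1.15
Six-pack IPA £14.70: alcohol → 9.75% → £1.43
Dry cleaning (3 garments) £21.98: personal services, buyer-exempt → 0% → £0.00
Nightstand £171.38: furniture → 5.75% → £9.85
Jump rope £12.67: athletic equipment → 3.5% → £0.44
Shoe repair £45.32: personal services, buyer-exempt → 0% → £0.00
Bike helmet £41.70: athletic equipment → 3.5% → £1.46
Fishing rod £116.74: athletic equipment → 3.5% → £4.09
Subtotal = £714.08; tax = £34.03; total due = £748.11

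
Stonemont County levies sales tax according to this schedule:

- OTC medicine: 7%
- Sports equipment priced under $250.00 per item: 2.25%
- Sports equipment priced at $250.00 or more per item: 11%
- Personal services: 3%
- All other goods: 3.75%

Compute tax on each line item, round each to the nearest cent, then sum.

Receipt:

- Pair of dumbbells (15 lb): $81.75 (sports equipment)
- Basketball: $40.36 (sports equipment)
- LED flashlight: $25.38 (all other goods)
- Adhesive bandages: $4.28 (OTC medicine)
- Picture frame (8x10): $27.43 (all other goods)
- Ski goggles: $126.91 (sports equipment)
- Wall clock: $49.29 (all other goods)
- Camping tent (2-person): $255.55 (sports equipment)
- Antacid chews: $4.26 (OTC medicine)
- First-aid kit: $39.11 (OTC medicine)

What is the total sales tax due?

$40.89

Pair of dumbbells (15 lb) $81.75: sports equipment, under $250.00 → 2.25% → $1.84
Basketball $40.36: sports equipment, under $250.00 → 2.25% → $0.91
LED flashlight $25.38: all other goods → 3.75% → $0.95
Adhesive bandages $4.28: OTC medicine → 7% → $0.30
Picture frame (8x10) $27.43: all other goods → 3.75% → $1.03
Ski goggles $126.91: sports equipment, under $250.00 → 2.25% → $2.86
Wall clock $49.29: all other goods → 3.75% → $1.85
Camping tent (2-person) $255.55: sports equipment, $250.00 or more → 11% → $28.11
Antacid chews $4.26: OTC medicine → 7% → $0.30
First-aid kit $39.11: OTC medicine → 7% → $2.74
Total tax = $1.84 + $0.91 + $0.95 + $0.30 + $1.03 + $2.86 + $1.85 + $28.11 + $0.30 + $2.74 = $40.89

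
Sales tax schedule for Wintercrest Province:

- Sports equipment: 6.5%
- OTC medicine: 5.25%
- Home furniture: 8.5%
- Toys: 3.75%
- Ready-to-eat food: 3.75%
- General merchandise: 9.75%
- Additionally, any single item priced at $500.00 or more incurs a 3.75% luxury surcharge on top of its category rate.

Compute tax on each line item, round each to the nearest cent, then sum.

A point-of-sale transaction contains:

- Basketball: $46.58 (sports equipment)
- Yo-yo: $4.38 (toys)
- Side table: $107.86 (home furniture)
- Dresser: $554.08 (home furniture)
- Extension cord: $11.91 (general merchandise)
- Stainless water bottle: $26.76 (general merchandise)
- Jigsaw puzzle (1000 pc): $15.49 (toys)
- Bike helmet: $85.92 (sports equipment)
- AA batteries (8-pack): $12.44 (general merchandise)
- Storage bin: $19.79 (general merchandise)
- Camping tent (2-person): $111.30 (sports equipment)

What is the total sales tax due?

Basketball $46.58: sports equipment → 6.5% → $3.03
Yo-yo $4.38: toys → 3.75% → $0.16
Side table $107.86: home furniture → 8.5% → $9.17
Dresser $554.08: home furniture → 8.5% + 3.75% surcharge = 12.25% → $67.87
Extension cord $11.91: general merchandise → 9.75% → $1.16
Stainless water bottle $26.76: general merchandise → 9.75% → $2.61
Jigsaw puzzle (1000 pc) $15.49: toys → 3.75% → $0.58
Bike helmet $85.92: sports equipment → 6.5% → $5.58
AA batteries (8-pack) $12.44: general merchandise → 9.75% → $1.21
Storage bin $19.79: general merchandise → 9.75% → $1.93
Camping tent (2-person) $111.30: sports equipment → 6.5% → $7.23
Total tax = $3.03 + $0.16 + $9.17 + $67.87 + $1.16 + $2.61 + $0.58 + $5.58 + $1.21 + $1.93 + $7.23 = $100.53

$100.53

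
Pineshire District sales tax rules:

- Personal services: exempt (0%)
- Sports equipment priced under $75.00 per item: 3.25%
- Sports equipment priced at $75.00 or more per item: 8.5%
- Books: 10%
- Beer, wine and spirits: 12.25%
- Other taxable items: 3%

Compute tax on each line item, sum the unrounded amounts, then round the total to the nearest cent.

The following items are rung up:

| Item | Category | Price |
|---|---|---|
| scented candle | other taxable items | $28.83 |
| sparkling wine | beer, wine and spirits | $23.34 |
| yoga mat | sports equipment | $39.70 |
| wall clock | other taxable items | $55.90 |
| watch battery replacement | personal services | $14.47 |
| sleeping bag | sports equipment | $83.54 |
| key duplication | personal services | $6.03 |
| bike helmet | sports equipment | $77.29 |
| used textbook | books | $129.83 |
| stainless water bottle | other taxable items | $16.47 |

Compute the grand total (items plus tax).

$509.24

Scented candle $28.83: other taxable items → 3% → $0.8649
Sparkling wine $23.34: beer, wine and spirits → 12.25% → $2.85915
Yoga mat $39.70: sports equipment, under $75.00 → 3.25% → $1.29025
Wall clock $55.90: other taxable items → 3% → $1.677
Watch battery replacement $14.47: personal services → 0% → $0.00
Sleeping bag $83.54: sports equipment, $75.00 or more → 8.5% → $7.1009
Key duplication $6.03: personal services → 0% → $0.00
Bike helmet $77.29: sports equipment, $75.00 or more → 8.5% → $6.56965
Used textbook $129.83: books → 10% → $12.983
Stainless water bottle $16.47: other taxable items → 3% → $0.4941
Subtotal = $475.40; unrounded tax = $33.83895 → $33.84; total due = $509.24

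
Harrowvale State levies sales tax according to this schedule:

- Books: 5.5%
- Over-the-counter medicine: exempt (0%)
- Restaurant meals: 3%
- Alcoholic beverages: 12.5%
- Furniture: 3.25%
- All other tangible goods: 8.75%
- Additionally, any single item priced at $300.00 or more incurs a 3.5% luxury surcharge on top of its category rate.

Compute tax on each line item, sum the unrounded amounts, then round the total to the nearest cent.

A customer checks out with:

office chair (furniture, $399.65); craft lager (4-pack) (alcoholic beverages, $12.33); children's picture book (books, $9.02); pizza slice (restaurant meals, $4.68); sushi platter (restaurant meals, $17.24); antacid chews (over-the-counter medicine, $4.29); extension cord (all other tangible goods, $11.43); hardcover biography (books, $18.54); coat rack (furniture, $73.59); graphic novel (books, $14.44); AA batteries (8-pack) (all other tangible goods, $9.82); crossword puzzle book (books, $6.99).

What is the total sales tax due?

Office chair $399.65: furniture → 3.25% + 3.5% surcharge = 6.75% → $26.976375
Craft lager (4-pack) $12.33: alcoholic beverages → 12.5% → $1.54125
Children's picture book $9.02: books → 5.5% → $0.4961
Pizza slice $4.68: restaurant meals → 3% → $0.1404
Sushi platter $17.24: restaurant meals → 3% → $0.5172
Antacid chews $4.29: over-the-counter medicine → 0% → $0.00
Extension cord $11.43: all other tangible goods → 8.75% → $1.000125
Hardcover biography $18.54: books → 5.5% → $1.0197
Coat rack $73.59: furniture → 3.25% → $2.391675
Graphic novel $14.44: books → 5.5% → $0.7942
AA batteries (8-pack) $9.82: all other tangible goods → 8.75% → $0.85925
Crossword puzzle book $6.99: books → 5.5% → $0.38445
Unrounded tax sum = $36.120725 → $36.12

$36.12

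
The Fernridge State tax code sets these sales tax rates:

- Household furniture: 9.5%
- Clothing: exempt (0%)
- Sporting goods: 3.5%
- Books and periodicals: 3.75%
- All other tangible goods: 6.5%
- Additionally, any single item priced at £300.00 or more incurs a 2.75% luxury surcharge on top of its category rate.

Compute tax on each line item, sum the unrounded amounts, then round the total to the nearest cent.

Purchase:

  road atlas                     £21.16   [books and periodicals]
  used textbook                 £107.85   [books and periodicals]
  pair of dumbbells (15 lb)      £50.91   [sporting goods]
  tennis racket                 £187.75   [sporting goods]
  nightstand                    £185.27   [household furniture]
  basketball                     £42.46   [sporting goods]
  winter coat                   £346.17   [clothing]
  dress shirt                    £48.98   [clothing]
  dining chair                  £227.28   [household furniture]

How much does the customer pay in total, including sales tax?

Road atlas £21.16: books and periodicals → 3.75% → £0.7935
Used textbook £107.85: books and periodicals → 3.75% → £4.044375
Pair of dumbbells (15 lb) £50.91: sporting goods → 3.5% → £1.78185
Tennis racket £187.75: sporting goods → 3.5% → £6.57125
Nightstand £185.27: household furniture → 9.5% → £17.60065
Basketball £42.46: sporting goods → 3.5% → £1.4861
Winter coat £346.17: clothing → 0% + 2.75% surcharge = 2.75% → £9.519675
Dress shirt £48.98: clothing → 0% → £0.00
Dining chair £227.28: household furniture → 9.5% → £21.5916
Subtotal = £1217.83; unrounded tax = £63.389 → £63.39; total due = £1281.22

£1281.22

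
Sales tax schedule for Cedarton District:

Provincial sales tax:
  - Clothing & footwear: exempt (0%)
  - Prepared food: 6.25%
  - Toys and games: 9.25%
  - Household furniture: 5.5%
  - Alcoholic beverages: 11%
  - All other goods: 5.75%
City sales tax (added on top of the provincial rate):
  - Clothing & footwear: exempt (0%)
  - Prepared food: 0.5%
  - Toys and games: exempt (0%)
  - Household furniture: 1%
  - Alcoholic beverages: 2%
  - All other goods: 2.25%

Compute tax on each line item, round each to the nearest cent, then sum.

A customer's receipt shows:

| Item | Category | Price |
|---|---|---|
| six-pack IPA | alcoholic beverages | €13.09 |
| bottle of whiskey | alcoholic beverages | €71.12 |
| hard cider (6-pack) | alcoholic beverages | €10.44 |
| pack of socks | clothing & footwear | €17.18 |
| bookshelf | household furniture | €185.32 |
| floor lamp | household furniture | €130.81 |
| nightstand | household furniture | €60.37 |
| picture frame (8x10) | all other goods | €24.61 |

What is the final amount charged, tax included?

€551.69

Six-pack IPA €13.09: alcoholic beverages → 11% + 2% city = 13% → €1.70
Bottle of whiskey €71.12: alcoholic beverages → 11% + 2% city = 13% → €9.25
Hard cider (6-pack) €10.44: alcoholic beverages → 11% + 2% city = 13% → €1.36
Pack of socks €17.18: clothing & footwear → 0% + 0% city = 0% → €0.00
Bookshelf €185.32: household furniture → 5.5% + 1% city = 6.5% → €12.05
Floor lamp €130.81: household furniture → 5.5% + 1% city = 6.5% → €8.50
Nightstand €60.37: household furniture → 5.5% + 1% city = 6.5% → €3.92
Picture frame (8x10) €24.61: all other goods → 5.75% + 2.25% city = 8% → €1.97
Subtotal = €512.94; tax = €38.75; total due = €551.69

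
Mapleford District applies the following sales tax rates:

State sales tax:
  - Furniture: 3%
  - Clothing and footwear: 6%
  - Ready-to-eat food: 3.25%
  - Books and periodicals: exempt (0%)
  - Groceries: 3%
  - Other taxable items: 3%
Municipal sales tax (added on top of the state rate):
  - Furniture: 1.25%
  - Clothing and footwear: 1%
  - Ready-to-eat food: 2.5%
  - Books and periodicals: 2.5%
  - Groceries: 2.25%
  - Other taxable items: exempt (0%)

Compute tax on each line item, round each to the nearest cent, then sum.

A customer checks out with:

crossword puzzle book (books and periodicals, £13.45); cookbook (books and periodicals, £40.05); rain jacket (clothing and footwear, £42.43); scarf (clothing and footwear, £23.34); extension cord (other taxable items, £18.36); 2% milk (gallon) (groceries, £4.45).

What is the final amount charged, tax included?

£148.80

Crossword puzzle book £13.45: books and periodicals → 0% + 2.5% municipal = 2.5% → £0.34
Cookbook £40.05: books and periodicals → 0% + 2.5% municipal = 2.5% → £1.00
Rain jacket £42.43: clothing and footwear → 6% + 1% municipal = 7% → £2.97
Scarf £23.34: clothing and footwear → 6% + 1% municipal = 7% → £1.63
Extension cord £18.36: other taxable items → 3% + 0% municipal = 3% → £0.55
2% milk (gallon) £4.45: groceries → 3% + 2.25% municipal = 5.25% → £0.23
Subtotal = £142.08; tax = £6.72; total due = £148.80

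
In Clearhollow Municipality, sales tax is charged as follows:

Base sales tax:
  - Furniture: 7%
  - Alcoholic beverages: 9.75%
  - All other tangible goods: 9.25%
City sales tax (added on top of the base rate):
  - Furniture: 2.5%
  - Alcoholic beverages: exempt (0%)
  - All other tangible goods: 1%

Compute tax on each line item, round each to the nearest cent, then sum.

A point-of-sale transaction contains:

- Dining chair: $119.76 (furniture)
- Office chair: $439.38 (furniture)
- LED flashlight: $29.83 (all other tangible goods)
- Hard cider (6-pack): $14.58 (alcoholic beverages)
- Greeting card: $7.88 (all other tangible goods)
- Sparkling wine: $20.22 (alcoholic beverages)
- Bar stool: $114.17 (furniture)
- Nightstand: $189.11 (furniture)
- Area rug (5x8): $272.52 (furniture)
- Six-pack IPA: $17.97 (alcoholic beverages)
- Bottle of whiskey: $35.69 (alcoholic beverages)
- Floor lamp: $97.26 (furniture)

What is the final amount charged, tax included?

$1487.93

Dining chair $119.76: furniture → 7% + 2.5% city = 9.5% → $11.38
Office chair $439.38: furniture → 7% + 2.5% city = 9.5% → $41.74
LED flashlight $29.83: all other tangible goods → 9.25% + 1% city = 10.25% → $3.06
Hard cider (6-pack) $14.58: alcoholic beverages → 9.75% + 0% city = 9.75% → $1.42
Greeting card $7.88: all other tangible goods → 9.25% + 1% city = 10.25% → $0.81
Sparkling wine $20.22: alcoholic beverages → 9.75% + 0% city = 9.75% → $1.97
Bar stool $114.17: furniture → 7% + 2.5% city = 9.5% → $10.85
Nightstand $189.11: furniture → 7% + 2.5% city = 9.5% → $17.97
Area rug (5x8) $272.52: furniture → 7% + 2.5% city = 9.5% → $25.89
Six-pack IPA $17.97: alcoholic beverages → 9.75% + 0% city = 9.75% → $1.75
Bottle of whiskey $35.69: alcoholic beverages → 9.75% + 0% city = 9.75% → $3.48
Floor lamp $97.26: furniture → 7% + 2.5% city = 9.5% → $9.24
Subtotal = $1358.37; tax = $129.56; total due = $1487.93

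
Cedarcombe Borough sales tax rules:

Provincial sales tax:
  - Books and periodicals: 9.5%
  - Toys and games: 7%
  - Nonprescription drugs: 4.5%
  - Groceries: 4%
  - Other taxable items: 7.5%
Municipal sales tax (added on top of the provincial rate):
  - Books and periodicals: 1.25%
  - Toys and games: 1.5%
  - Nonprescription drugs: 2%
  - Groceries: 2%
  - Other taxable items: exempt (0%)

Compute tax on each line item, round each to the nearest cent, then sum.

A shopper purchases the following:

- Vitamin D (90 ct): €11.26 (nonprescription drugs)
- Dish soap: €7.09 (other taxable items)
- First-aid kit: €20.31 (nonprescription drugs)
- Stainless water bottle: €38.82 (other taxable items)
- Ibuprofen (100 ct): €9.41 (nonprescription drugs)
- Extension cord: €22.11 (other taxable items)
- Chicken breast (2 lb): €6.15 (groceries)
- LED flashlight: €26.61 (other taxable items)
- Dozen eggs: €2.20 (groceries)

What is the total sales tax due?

Vitamin D (90 ct) €11.26: nonprescription drugs → 4.5% + 2% municipal = 6.5% → €0.73
Dish soap €7.09: other taxable items → 7.5% + 0% municipal = 7.5% → €0.53
First-aid kit €20.31: nonprescription drugs → 4.5% + 2% municipal = 6.5% → €1.32
Stainless water bottle €38.82: other taxable items → 7.5% + 0% municipal = 7.5% → €2.91
Ibuprofen (100 ct) €9.41: nonprescription drugs → 4.5% + 2% municipal = 6.5% → €0.61
Extension cord €22.11: other taxable items → 7.5% + 0% municipal = 7.5% → €1.66
Chicken breast (2 lb) €6.15: groceries → 4% + 2% municipal = 6% → €0.37
LED flashlight €26.61: other taxable items → 7.5% + 0% municipal = 7.5% → €2.00
Dozen eggs €2.20: groceries → 4% + 2% municipal = 6% → €0.13
Total tax = €0.73 + €0.53 + €1.32 + €2.91 + €0.61 + €1.66 + €0.37 + €2.00 + €0.13 = €10.26

€10.26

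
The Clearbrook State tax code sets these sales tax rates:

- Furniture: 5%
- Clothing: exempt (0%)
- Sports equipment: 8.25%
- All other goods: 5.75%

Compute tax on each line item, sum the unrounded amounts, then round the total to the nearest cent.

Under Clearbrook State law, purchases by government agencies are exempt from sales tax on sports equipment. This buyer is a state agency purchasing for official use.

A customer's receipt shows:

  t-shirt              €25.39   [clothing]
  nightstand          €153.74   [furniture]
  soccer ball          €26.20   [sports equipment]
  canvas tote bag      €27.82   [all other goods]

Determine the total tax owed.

T-shirt €25.39: clothing → 0% → €0.00
Nightstand €153.74: furniture → 5% → €7.687
Soccer ball €26.20: sports equipment, buyer-exempt → 0% → €0.00
Canvas tote bag €27.82: all other goods → 5.75% → €1.59965
Unrounded tax sum = €9.28665 → €9.29

€9.29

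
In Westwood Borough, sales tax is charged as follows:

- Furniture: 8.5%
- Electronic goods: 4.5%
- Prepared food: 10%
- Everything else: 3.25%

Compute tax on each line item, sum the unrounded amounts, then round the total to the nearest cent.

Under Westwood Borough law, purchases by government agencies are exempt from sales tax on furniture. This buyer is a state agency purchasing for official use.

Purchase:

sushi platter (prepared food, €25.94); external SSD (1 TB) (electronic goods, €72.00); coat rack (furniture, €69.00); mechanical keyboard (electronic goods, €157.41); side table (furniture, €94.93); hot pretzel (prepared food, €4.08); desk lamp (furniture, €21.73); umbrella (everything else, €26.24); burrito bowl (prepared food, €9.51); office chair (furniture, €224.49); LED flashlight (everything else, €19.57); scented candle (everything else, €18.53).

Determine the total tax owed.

€16.37

Sushi platter €25.94: prepared food → 10% → €2.594
External SSD (1 TB) €72.00: electronic goods → 4.5% → €3.24
Coat rack €69.00: furniture, buyer-exempt → 0% → €0.00
Mechanical keyboard €157.41: electronic goods → 4.5% → €7.08345
Side table €94.93: furniture, buyer-exempt → 0% → €0.00
Hot pretzel €4.08: prepared food → 10% → €0.408
Desk lamp €21.73: furniture, buyer-exempt → 0% → €0.00
Umbrella €26.24: everything else → 3.25% → €0.8528
Burrito bowl €9.51: prepared food → 10% → €0.951
Office chair €224.49: furniture, buyer-exempt → 0% → €0.00
LED flashlight €19.57: everything else → 3.25% → €0.636025
Scented candle €18.53: everything else → 3.25% → €0.602225
Unrounded tax sum = €16.3675 → €16.37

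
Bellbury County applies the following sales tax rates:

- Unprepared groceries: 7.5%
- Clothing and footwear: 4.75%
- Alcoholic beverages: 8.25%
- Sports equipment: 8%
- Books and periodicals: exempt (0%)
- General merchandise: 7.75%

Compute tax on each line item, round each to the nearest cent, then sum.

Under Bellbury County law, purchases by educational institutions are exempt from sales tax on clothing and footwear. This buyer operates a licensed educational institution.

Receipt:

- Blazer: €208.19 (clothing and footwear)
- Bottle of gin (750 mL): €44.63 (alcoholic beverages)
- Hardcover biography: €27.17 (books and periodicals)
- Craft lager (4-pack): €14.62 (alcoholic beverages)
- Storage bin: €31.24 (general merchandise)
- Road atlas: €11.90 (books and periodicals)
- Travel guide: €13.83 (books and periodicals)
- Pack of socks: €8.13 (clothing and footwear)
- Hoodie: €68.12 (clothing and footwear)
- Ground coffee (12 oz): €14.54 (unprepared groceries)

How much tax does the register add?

Blazer €208.19: clothing and footwear, buyer-exempt → 0% → €0.00
Bottle of gin (750 mL) €44.63: alcoholic beverages → 8.25% → €3.68
Hardcover biography €27.17: books and periodicals → 0% → €0.00
Craft lager (4-pack) €14.62: alcoholic beverages → 8.25% → €1.21
Storage bin €31.24: general merchandise → 7.75% → €2.42
Road atlas €11.90: books and periodicals → 0% → €0.00
Travel guide €13.83: books and periodicals → 0% → €0.00
Pack of socks €8.13: clothing and footwear, buyer-exempt → 0% → €0.00
Hoodie €68.12: clothing and footwear, buyer-exempt → 0% → €0.00
Ground coffee (12 oz) €14.54: unprepared groceries → 7.5% → €1.09
Total tax = €3.68 + €1.21 + €2.42 + €1.09 = €8.40

€8.40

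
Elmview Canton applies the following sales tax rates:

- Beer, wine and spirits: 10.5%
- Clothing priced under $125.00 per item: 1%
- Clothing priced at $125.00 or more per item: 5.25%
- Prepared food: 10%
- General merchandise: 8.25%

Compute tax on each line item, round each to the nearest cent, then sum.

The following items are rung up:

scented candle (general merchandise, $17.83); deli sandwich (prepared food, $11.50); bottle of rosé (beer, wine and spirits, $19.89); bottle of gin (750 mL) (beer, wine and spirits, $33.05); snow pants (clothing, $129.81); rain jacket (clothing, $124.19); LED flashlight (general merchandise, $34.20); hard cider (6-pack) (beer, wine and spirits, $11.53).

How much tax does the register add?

$20.27

Scented candle $17.83: general merchandise → 8.25% → $1.47
Deli sandwich $11.50: prepared food → 10% → $1.15
Bottle of rosé $19.89: beer, wine and spirits → 10.5% → $2.09
Bottle of gin (750 mL) $33.05: beer, wine and spirits → 10.5% → $3.47
Snow pants $129.81: clothing, $125.00 or more → 5.25% → $6.82
Rain jacket $124.19: clothing, under $125.00 → 1% → $1.24
LED flashlight $34.20: general merchandise → 8.25% → $2.82
Hard cider (6-pack) $11.53: beer, wine and spirits → 10.5% → $1.21
Total tax = $1.47 + $1.15 + $2.09 + $3.47 + $6.82 + $1.24 + $2.82 + $1.21 = $20.27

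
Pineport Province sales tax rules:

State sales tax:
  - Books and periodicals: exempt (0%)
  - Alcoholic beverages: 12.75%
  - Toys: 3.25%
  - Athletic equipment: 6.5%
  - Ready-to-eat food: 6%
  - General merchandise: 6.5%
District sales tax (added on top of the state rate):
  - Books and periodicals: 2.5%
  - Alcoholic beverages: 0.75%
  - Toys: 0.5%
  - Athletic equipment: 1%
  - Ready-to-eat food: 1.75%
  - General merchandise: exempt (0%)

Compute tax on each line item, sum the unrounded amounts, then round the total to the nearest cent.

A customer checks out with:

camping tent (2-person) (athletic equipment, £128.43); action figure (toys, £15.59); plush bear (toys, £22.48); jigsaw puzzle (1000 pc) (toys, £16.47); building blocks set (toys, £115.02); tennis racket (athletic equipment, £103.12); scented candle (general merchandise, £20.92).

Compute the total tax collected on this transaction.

£25.08

Camping tent (2-person) £128.43: athletic equipment → 6.5% + 1% district = 7.5% → £9.63225
Action figure £15.59: toys → 3.25% + 0.5% district = 3.75% → £0.584625
Plush bear £22.48: toys → 3.25% + 0.5% district = 3.75% → £0.843
Jigsaw puzzle (1000 pc) £16.47: toys → 3.25% + 0.5% district = 3.75% → £0.617625
Building blocks set £115.02: toys → 3.25% + 0.5% district = 3.75% → £4.31325
Tennis racket £103.12: athletic equipment → 6.5% + 1% district = 7.5% → £7.734
Scented candle £20.92: general merchandise → 6.5% + 0% district = 6.5% → £1.3598
Unrounded tax sum = £25.08455 → £25.08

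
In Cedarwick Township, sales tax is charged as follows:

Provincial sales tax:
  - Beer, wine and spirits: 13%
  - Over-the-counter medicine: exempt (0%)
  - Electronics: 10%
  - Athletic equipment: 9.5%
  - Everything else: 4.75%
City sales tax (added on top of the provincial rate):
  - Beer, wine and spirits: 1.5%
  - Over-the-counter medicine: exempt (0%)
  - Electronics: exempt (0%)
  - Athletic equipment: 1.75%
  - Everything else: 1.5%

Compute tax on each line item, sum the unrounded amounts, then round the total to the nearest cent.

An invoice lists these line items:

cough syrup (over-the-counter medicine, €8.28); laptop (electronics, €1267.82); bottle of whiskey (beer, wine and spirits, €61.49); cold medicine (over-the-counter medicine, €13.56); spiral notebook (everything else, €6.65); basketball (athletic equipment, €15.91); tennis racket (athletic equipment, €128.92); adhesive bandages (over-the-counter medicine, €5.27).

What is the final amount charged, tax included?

Cough syrup €8.28: over-the-counter medicine → 0% + 0% city = 0% → €0.00
Laptop €1267.82: electronics → 10% + 0% city = 10% → €126.782
Bottle of whiskey €61.49: beer, wine and spirits → 13% + 1.5% city = 14.5% → €8.91605
Cold medicine €13.56: over-the-counter medicine → 0% + 0% city = 0% → €0.00
Spiral notebook €6.65: everything else → 4.75% + 1.5% city = 6.25% → €0.415625
Basketball €15.91: athletic equipment → 9.5% + 1.75% city = 11.25% → €1.789875
Tennis racket €128.92: athletic equipment → 9.5% + 1.75% city = 11.25% → €14.5035
Adhesive bandages €5.27: over-the-counter medicine → 0% + 0% city = 0% → €0.00
Subtotal = €1507.90; unrounded tax = €152.40705 → €152.41; total due = €1660.31

€1660.31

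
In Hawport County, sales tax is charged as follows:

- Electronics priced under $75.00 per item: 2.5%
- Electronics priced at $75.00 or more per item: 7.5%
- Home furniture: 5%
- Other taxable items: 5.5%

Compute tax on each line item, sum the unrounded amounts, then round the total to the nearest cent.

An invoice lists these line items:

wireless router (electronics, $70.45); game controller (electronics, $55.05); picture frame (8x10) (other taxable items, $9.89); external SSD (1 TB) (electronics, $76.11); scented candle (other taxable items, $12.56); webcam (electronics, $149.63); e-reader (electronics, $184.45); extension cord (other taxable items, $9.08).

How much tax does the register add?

$35.64

Wireless router $70.45: electronics, under $75.00 → 2.5% → $1.76125
Game controller $55.05: electronics, under $75.00 → 2.5% → $1.37625
Picture frame (8x10) $9.89: other taxable items → 5.5% → $0.54395
External SSD (1 TB) $76.11: electronics, $75.00 or more → 7.5% → $5.70825
Scented candle $12.56: other taxable items → 5.5% → $0.6908
Webcam $149.63: electronics, $75.00 or more → 7.5% → $11.22225
E-reader $184.45: electronics, $75.00 or more → 7.5% → $13.83375
Extension cord $9.08: other taxable items → 5.5% → $0.4994
Unrounded tax sum = $35.6359 → $35.64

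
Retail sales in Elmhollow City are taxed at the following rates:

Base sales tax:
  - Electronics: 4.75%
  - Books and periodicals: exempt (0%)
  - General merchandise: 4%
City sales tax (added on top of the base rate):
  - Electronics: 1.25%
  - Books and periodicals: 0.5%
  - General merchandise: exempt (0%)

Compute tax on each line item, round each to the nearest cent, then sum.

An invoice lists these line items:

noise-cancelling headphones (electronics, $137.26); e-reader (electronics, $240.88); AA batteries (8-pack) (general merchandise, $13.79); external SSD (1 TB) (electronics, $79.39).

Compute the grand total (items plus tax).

Noise-cancelling headphones $137.26: electronics → 4.75% + 1.25% city = 6% → $8.24
E-reader $240.88: electronics → 4.75% + 1.25% city = 6% → $14.45
AA batteries (8-pack) $13.79: general merchandise → 4% + 0% city = 4% → $0.55
External SSD (1 TB) $79.39: electronics → 4.75% + 1.25% city = 6% → $4.76
Subtotal = $471.32; tax = $28.00; total due = $499.32

$499.32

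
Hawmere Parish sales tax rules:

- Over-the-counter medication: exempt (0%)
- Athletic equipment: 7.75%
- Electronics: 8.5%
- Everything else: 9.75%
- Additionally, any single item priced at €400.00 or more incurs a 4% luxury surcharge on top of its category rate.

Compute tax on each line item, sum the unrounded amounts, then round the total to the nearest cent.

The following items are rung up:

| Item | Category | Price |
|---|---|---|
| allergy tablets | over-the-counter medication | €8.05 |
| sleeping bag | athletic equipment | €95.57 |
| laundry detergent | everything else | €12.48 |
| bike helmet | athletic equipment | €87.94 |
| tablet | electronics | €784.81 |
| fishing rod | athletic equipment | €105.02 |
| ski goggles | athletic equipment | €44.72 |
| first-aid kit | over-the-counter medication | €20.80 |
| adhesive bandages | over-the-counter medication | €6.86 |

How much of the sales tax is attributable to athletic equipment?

Sleeping bag €95.57: athletic equipment → 7.75% → €7.406675
Bike helmet €87.94: athletic equipment → 7.75% → €6.81535
Fishing rod €105.02: athletic equipment → 7.75% → €8.13905
Ski goggles €44.72: athletic equipment → 7.75% → €3.4658
Tax on athletic equipment: unrounded sum = €25.826875 → €25.83

€25.83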